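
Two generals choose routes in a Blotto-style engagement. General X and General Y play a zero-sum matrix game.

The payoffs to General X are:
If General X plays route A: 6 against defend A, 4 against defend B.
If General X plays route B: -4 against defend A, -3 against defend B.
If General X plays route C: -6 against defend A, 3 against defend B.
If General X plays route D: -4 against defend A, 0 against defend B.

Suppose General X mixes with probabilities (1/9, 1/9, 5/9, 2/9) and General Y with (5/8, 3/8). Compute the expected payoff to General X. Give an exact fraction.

-11/6

Against (5/8, 3/8), each row's expected payoff is route A: 21/4; route B: -29/8; route C: -21/8; route D: -5/2.
Taking the (1/9, 1/9, 5/9, 2/9)-weighted average: (1/9)·(21/4) + (1/9)·(-29/8) + (5/9)·(-21/8) + (2/9)·(-5/2) = -11/6.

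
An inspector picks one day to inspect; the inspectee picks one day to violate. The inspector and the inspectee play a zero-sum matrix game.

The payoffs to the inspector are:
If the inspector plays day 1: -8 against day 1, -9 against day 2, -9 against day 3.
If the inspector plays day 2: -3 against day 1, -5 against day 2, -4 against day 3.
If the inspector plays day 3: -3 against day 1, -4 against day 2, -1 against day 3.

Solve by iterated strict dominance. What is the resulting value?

-4

Column day 1 is strictly dominated by day 2 for the inspectee (-9<-8, -5<-3, -4<-3); eliminate day 1.
Row day 2 is strictly dominated by row day 3 (-4>-5, -1>-4); eliminate day 2.
Row day 1 is strictly dominated by row day 3 (-4>-9, -1>-9); eliminate day 1.
Column day 3 is strictly dominated by day 2 for the inspectee (-4<-1); eliminate day 3.
Only (day 3, day 2) remains, with payoff -4.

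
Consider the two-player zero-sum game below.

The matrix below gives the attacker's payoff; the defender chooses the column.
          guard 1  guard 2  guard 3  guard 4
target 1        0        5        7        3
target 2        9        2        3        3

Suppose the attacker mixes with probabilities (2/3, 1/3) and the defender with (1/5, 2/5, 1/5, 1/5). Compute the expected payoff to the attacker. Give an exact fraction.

59/15

Against (1/5, 2/5, 1/5, 1/5), each row's expected payoff is target 1: 4; target 2: 19/5.
Taking the (2/3, 1/3)-weighted average: (2/3)·(4) + (1/3)·(19/5) = 59/15.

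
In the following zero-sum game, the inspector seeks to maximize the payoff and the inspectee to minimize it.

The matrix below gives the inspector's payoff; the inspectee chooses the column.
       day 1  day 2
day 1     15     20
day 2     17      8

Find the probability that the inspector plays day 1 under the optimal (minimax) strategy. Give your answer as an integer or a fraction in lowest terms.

Row minima are 15 and 8, so the inspector's maximin is 15; column maxima are 17 and 20, so the inspectee's minimax is 17. These differ, so the equilibrium is in mixed strategies.
Let the inspector play day 1 with probability p. The inspectee is indifferent when 15p + 17(1−p) = 20p + 8(1−p), giving p = 9/14.

9/14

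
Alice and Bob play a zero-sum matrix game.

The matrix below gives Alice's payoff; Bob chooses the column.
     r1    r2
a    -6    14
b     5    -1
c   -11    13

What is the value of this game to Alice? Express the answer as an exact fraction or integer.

Row c is strictly dominated by row a, so Alice never plays it.
The remaining 2×2 game on (a, b) × (r1, r2) has no saddle point. Let Alice play a with probability p; indifference gives −6p + 5(1−p) = 14p − (1−p), so p = 3/13.
Similarly Bob's optimal q on r1 is 15/26, and the value is -6·(15/26) + (14)·(11/26) = 32/13.

32/13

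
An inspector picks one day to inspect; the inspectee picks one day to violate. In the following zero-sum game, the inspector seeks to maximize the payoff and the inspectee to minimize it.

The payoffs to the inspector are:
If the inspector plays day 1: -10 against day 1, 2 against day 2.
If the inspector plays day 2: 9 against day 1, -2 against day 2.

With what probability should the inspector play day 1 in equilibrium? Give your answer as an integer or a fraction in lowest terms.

Row minima are -10 and -2, so the inspector's maximin is -2; column maxima are 9 and 2, so the inspectee's minimax is 2. These differ, so the equilibrium is in mixed strategies.
Let the inspector play day 1 with probability p. The inspectee is indifferent when −10p + 9(1−p) = 2p − 2(1−p), giving p = 11/23.

11/23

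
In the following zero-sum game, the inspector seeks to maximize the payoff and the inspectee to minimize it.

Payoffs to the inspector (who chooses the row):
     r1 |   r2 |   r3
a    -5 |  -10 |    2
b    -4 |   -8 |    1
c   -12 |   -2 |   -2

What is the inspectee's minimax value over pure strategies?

-4

The worst case (largest entry) in each column is r1: -4, r2: -2, r3: 2.
The best (smallest) of these is -4.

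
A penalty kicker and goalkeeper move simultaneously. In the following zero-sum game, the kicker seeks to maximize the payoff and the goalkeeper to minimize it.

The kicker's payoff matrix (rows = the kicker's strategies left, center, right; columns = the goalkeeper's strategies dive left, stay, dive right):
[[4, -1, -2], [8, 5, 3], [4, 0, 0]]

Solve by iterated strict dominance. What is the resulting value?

3

Row left is strictly dominated by row center (8>4, 5>-1, 3>-2); eliminate left.
Row right is strictly dominated by row center (8>4, 5>0, 3>0); eliminate right.
Column stay is strictly dominated by dive right for the goalkeeper (3<5); eliminate stay.
Column dive left is strictly dominated by dive right for the goalkeeper (3<8); eliminate dive left.
Only (center, dive right) remains, with payoff 3.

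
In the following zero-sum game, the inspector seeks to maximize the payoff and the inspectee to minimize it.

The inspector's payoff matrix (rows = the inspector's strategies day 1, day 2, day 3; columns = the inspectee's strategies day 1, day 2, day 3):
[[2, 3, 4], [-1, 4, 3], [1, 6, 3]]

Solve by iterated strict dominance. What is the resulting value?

Column day 3 is strictly dominated by day 1 for the inspectee (2<4, -1<3, 1<3); eliminate day 3.
Row day 2 is strictly dominated by row day 3 (1>-1, 6>4); eliminate day 2.
Column day 2 is strictly dominated by day 1 for the inspectee (2<3, 1<6); eliminate day 2.
Row day 3 is strictly dominated by row day 1 (2>1); eliminate day 3.
Only (day 1, day 1) remains, with payoff 2.

2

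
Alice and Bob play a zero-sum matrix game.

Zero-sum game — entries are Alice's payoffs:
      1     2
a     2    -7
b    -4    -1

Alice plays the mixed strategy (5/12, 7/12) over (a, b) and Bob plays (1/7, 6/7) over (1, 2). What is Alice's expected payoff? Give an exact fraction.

-45/14

Against (1/7, 6/7), each row's expected payoff is a: -40/7; b: -10/7.
Taking the (5/12, 7/12)-weighted average: (5/12)·(-40/7) + (7/12)·(-10/7) = -45/14.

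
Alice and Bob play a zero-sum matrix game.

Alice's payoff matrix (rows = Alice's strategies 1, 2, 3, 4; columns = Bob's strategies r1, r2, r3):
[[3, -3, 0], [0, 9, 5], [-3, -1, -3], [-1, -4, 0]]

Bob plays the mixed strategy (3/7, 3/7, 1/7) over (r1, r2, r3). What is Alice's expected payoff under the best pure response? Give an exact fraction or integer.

1: (3)·(3/7) + (-3)·(3/7) + (0)·(1/7) = 0.
2: (0)·(3/7) + (9)·(3/7) + (5)·(1/7) = 32/7.
3: (-3)·(3/7) + (-1)·(3/7) + (-3)·(1/7) = -15/7.
4: (-1)·(3/7) + (-4)·(3/7) + (0)·(1/7) = -15/7.
The best pure response is 2 with expected payoff 32/7.

32/7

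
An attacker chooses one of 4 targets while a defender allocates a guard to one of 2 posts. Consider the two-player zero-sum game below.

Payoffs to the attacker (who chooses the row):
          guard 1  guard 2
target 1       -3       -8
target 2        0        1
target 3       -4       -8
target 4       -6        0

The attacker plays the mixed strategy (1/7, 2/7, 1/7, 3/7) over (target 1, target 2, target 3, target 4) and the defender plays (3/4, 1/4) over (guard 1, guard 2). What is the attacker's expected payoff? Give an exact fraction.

-89/28

Against (3/4, 1/4), each row's expected payoff is target 1: -17/4; target 2: 1/4; target 3: -5; target 4: -9/2.
Taking the (1/7, 2/7, 1/7, 3/7)-weighted average: (1/7)·(-17/4) + (2/7)·(1/4) + (1/7)·(-5) + (3/7)·(-9/2) = -89/28.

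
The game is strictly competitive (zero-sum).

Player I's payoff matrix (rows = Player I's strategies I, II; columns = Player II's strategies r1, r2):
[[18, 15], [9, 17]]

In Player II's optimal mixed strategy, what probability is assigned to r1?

2/11

Row minima are 15 and 9, so Player I's maximin is 15; column maxima are 18 and 17, so Player II's minimax is 17. These differ, so the equilibrium is in mixed strategies.
Let Player II play r1 with probability q. Player I is indifferent when 18q + 15(1−q) = 9q + 17(1−q), giving q = 2/11.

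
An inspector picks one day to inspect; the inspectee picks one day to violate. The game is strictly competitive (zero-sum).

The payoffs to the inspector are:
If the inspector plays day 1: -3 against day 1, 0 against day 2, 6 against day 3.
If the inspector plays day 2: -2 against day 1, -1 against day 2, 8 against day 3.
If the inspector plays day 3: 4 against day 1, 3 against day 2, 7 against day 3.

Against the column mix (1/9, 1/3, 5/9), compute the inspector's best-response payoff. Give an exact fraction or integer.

16/3

day 1: (-3)·(1/9) + (0)·(1/3) + (6)·(5/9) = 3.
day 2: (-2)·(1/9) + (-1)·(1/3) + (8)·(5/9) = 35/9.
day 3: (4)·(1/9) + (3)·(1/3) + (7)·(5/9) = 16/3.
The best pure response is day 3 with expected payoff 16/3.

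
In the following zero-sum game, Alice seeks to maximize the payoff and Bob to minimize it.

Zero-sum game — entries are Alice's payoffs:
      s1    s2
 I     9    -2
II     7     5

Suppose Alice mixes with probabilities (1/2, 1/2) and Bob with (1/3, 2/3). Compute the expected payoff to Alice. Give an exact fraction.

Against (1/3, 2/3), each row's expected payoff is I: 5/3; II: 17/3.
Taking the (1/2, 1/2)-weighted average: (1/2)·(5/3) + (1/2)·(17/3) = 11/3.

11/3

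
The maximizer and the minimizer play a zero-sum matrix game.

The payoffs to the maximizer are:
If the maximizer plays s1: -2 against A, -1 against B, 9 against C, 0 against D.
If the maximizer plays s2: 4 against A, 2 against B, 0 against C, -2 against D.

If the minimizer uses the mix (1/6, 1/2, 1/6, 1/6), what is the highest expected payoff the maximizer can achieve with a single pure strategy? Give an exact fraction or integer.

s1: (-2)·(1/6) + (-1)·(1/2) + (9)·(1/6) + (0)·(1/6) = 2/3.
s2: (4)·(1/6) + (2)·(1/2) + (0)·(1/6) + (-2)·(1/6) = 4/3.
The best pure response is s2 with expected payoff 4/3.

4/3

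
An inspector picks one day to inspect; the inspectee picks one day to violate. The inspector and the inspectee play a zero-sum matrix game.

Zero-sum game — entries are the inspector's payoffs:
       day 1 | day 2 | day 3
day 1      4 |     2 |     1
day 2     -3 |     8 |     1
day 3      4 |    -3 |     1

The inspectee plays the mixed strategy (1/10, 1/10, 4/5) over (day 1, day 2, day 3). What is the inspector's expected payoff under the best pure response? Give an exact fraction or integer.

7/5

day 1: (4)·(1/10) + (2)·(1/10) + (1)·(4/5) = 7/5.
day 2: (-3)·(1/10) + (8)·(1/10) + (1)·(4/5) = 13/10.
day 3: (4)·(1/10) + (-3)·(1/10) + (1)·(4/5) = 9/10.
The best pure response is day 1 with expected payoff 7/5.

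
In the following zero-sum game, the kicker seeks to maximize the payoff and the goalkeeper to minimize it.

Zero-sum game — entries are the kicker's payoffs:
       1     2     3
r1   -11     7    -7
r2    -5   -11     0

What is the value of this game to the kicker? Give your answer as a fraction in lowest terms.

Column 3 is strictly dominated by 1 for the goalkeeper (it gives the kicker more in every row).
The remaining 2×2 game on (r1, r2) × (1, 2) has no saddle point. Let the kicker play r1 with probability p; indifference gives −11p − 5(1−p) = 7p − 11(1−p), so p = 1/4.
Similarly the goalkeeper's optimal q on 1 is 3/4, and the value is -11·(3/4) + (7)·(1/4) = -13/2.

-13/2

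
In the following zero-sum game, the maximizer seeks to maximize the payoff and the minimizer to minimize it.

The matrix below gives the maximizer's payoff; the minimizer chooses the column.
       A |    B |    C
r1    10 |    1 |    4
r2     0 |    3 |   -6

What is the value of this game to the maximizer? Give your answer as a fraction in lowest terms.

Column A is strictly dominated by C for the minimizer (it gives the maximizer more in every row).
The remaining 2×2 game on (r1, r2) × (B, C) has no saddle point. Let the maximizer play r1 with probability p; indifference gives p + 3(1−p) = 4p − 6(1−p), so p = 3/4.
Similarly the minimizer's optimal q on B is 5/6, and the value is 1·(5/6) + (4)·(1/6) = 3/2.

3/2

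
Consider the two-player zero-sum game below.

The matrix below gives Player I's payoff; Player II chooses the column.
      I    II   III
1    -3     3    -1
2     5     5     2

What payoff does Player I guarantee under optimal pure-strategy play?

2

Row minima: -3, 2 → Player I's maximin is 2.
Column maxima: 5, 5, 2 → Player II's minimax is 2.
They coincide at (2, III), so the value is 2.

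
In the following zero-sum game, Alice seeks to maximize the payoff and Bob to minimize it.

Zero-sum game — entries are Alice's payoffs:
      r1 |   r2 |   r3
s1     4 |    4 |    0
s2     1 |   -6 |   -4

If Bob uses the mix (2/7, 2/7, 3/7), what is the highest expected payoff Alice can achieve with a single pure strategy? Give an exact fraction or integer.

s1: (4)·(2/7) + (4)·(2/7) + (0)·(3/7) = 16/7.
s2: (1)·(2/7) + (-6)·(2/7) + (-4)·(3/7) = -22/7.
The best pure response is s1 with expected payoff 16/7.

16/7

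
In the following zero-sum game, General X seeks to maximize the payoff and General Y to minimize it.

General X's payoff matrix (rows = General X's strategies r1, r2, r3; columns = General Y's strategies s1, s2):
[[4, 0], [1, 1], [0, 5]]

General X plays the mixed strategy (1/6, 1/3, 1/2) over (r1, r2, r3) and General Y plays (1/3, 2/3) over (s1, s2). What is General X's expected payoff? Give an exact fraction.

Against (1/3, 2/3), each row's expected payoff is r1: 4/3; r2: 1; r3: 10/3.
Taking the (1/6, 1/3, 1/2)-weighted average: (1/6)·(4/3) + (1/3)·(1) + (1/2)·(10/3) = 20/9.

20/9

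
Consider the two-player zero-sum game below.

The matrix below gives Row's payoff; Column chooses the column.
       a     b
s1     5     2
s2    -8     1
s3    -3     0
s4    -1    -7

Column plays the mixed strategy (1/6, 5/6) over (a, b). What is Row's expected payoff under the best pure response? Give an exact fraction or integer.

s1: (5)·(1/6) + (2)·(5/6) = 5/2.
s2: (-8)·(1/6) + (1)·(5/6) = -1/2.
s3: (-3)·(1/6) + (0)·(5/6) = -1/2.
s4: (-1)·(1/6) + (-7)·(5/6) = -6.
The best pure response is s1 with expected payoff 5/2.

5/2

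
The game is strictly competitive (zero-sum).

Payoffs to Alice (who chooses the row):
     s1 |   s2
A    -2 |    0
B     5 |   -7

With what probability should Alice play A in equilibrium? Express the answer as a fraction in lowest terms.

6/7

Row minima are -2 and -7, so Alice's maximin is -2; column maxima are 5 and 0, so Bob's minimax is 0. These differ, so the equilibrium is in mixed strategies.
Let Alice play A with probability p. Bob is indifferent when −2p + 5(1−p) = −7(1−p), giving p = 6/7.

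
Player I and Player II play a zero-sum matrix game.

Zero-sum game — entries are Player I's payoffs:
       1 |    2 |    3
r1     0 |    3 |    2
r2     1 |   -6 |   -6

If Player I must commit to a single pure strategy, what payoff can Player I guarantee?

0

The worst-case payoff for each row is r1: 0, r2: -6.
The best of these is 0.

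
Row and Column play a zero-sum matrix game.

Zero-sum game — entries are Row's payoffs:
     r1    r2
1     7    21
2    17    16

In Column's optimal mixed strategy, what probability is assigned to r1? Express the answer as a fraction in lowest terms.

Row minima are 7 and 16, so Row's maximin is 16; column maxima are 17 and 21, so Column's minimax is 17. These differ, so the equilibrium is in mixed strategies.
Let Column play r1 with probability q. Row is indifferent when 7q + 21(1−q) = 17q + 16(1−q), giving q = 1/3.

1/3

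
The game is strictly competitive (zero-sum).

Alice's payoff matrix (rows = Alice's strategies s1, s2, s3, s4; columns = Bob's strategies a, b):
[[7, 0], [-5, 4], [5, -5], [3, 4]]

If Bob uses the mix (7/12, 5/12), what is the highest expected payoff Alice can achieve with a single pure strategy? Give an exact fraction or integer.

49/12

s1: (7)·(7/12) + (0)·(5/12) = 49/12.
s2: (-5)·(7/12) + (4)·(5/12) = -5/4.
s3: (5)·(7/12) + (-5)·(5/12) = 5/6.
s4: (3)·(7/12) + (4)·(5/12) = 41/12.
The best pure response is s1 with expected payoff 49/12.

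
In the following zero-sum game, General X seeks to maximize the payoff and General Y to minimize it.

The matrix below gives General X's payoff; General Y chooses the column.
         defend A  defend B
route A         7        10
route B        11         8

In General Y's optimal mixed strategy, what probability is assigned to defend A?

Row minima are 7 and 8, so General X's maximin is 8; column maxima are 11 and 10, so General Y's minimax is 10. These differ, so the equilibrium is in mixed strategies.
Let General Y play defend A with probability q. General X is indifferent when 7q + 10(1−q) = 11q + 8(1−q), giving q = 1/3.

1/3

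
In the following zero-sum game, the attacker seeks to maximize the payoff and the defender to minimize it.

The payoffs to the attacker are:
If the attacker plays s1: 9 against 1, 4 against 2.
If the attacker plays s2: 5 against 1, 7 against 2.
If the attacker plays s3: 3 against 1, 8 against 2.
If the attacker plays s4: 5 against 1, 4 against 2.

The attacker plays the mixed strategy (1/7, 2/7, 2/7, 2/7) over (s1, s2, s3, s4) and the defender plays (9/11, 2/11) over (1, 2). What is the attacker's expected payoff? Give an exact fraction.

Against (9/11, 2/11), each row's expected payoff is s1: 89/11; s2: 59/11; s3: 43/11; s4: 53/11.
Taking the (1/7, 2/7, 2/7, 2/7)-weighted average: (1/7)·(89/11) + (2/7)·(59/11) + (2/7)·(43/11) + (2/7)·(53/11) = 57/11.

57/11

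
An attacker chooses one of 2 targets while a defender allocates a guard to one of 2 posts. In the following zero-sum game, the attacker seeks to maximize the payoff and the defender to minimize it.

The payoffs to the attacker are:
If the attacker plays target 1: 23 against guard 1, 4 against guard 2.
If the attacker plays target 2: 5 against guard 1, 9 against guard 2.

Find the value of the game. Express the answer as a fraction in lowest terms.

187/23

Row minima are 4 and 5, so the attacker's maximin is 5; column maxima are 23 and 9, so the defender's minimax is 9. These differ, so the equilibrium is in mixed strategies.
Let the attacker play target 1 with probability p. The defender is indifferent when 23p + 5(1−p) = 4p + 9(1−p), giving p = 4/23.
Let the defender play guard 1 with probability q. The attacker is indifferent when 23q + 4(1−q) = 5q + 9(1−q), giving q = 5/23.
The value is 23·(5/23) + (4)·(18/23) = 187/23.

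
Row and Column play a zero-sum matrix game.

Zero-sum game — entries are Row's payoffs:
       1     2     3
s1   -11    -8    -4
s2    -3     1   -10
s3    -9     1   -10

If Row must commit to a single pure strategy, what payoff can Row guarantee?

The worst-case payoff for each row is s1: -11, s2: -10, s3: -10.
The best of these is -10.

-10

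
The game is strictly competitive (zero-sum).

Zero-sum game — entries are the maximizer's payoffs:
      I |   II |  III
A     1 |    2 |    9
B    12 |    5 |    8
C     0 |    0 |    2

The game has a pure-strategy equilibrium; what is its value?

5

Row minima: 1, 5, 0 → the maximizer's maximin is 5.
Column maxima: 12, 5, 9 → the minimizer's minimax is 5.
They coincide at (B, II), so the value is 5.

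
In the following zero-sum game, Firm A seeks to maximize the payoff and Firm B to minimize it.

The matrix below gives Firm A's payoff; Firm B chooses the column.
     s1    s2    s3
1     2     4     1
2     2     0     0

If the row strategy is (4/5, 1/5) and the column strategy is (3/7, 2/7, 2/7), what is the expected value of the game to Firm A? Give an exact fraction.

2

Against (3/7, 2/7, 2/7), each row's expected payoff is 1: 16/7; 2: 6/7.
Taking the (4/5, 1/5)-weighted average: (4/5)·(16/7) + (1/5)·(6/7) = 2.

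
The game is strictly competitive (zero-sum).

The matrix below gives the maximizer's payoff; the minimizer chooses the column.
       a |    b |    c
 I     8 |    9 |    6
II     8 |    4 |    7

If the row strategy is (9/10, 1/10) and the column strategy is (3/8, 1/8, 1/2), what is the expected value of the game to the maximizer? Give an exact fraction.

569/80

Against (3/8, 1/8, 1/2), each row's expected payoff is I: 57/8; II: 7.
Taking the (9/10, 1/10)-weighted average: (9/10)·(57/8) + (1/10)·(7) = 569/80.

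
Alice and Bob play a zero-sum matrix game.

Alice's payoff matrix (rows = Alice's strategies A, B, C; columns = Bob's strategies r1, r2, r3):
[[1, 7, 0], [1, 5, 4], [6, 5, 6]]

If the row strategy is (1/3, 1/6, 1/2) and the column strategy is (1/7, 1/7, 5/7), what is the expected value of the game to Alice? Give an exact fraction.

55/14

Against (1/7, 1/7, 5/7), each row's expected payoff is A: 8/7; B: 26/7; C: 41/7.
Taking the (1/3, 1/6, 1/2)-weighted average: (1/3)·(8/7) + (1/6)·(26/7) + (1/2)·(41/7) = 55/14.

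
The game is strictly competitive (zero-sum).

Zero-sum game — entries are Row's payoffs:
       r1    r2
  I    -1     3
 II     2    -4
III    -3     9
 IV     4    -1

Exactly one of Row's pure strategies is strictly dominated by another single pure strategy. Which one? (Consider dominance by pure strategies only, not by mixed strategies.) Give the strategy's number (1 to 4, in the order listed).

2

Compare II with IV: 4 > 2, -1 > -4.
So IV strictly dominates II for Row; II is strictly dominated.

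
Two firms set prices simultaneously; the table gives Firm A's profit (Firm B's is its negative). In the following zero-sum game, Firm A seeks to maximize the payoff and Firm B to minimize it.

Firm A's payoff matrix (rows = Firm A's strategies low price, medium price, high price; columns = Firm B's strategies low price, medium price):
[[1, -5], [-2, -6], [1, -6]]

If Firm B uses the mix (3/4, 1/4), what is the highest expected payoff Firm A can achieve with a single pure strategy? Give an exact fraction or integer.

low price: (1)·(3/4) + (-5)·(1/4) = -1/2.
medium price: (-2)·(3/4) + (-6)·(1/4) = -3.
high price: (1)·(3/4) + (-6)·(1/4) = -3/4.
The best pure response is low price with expected payoff -1/2.

-1/2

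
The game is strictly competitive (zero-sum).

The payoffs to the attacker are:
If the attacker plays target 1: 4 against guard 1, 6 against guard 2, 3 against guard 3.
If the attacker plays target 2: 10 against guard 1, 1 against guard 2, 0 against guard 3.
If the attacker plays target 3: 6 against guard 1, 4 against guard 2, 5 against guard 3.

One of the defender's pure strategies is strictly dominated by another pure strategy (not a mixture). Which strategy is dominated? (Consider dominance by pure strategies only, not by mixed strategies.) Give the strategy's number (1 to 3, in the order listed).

The defender prefers columns that give the attacker less. Compare guard 1 with guard 3: 3 < 4, 0 < 10, 5 < 6.
So guard 3 strictly dominates guard 1 for the defender; guard 1 is strictly dominated.

1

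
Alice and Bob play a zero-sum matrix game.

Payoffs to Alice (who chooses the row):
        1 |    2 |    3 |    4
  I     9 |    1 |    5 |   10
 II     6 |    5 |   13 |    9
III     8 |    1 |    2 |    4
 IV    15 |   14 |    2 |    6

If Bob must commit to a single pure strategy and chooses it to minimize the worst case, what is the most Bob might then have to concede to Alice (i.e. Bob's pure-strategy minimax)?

The worst case (largest entry) in each column is 1: 15, 2: 14, 3: 13, 4: 10.
The best (smallest) of these is 10.

10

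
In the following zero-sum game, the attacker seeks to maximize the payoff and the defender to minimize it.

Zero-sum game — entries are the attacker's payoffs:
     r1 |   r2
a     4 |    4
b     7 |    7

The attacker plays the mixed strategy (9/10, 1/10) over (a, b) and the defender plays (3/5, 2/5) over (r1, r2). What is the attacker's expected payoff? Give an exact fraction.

43/10

Against (3/5, 2/5), each row's expected payoff is a: 4; b: 7.
Taking the (9/10, 1/10)-weighted average: (9/10)·(4) + (1/10)·(7) = 43/10.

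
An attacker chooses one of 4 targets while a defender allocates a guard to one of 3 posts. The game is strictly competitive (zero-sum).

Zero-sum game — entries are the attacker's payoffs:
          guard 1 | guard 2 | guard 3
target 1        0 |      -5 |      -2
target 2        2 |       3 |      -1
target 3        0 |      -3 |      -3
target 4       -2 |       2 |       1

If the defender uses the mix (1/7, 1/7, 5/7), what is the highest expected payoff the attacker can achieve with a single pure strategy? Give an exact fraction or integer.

5/7

target 1: (0)·(1/7) + (-5)·(1/7) + (-2)·(5/7) = -15/7.
target 2: (2)·(1/7) + (3)·(1/7) + (-1)·(5/7) = 0.
target 3: (0)·(1/7) + (-3)·(1/7) + (-3)·(5/7) = -18/7.
target 4: (-2)·(1/7) + (2)·(1/7) + (1)·(5/7) = 5/7.
The best pure response is target 4 with expected payoff 5/7.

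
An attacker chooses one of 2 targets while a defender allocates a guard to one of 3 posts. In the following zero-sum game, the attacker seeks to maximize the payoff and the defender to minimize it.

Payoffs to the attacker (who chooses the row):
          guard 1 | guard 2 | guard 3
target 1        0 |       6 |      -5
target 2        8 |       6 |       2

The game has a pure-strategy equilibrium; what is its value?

Row minima: -5, 2 → the attacker's maximin is 2.
Column maxima: 8, 6, 2 → the defender's minimax is 2.
They coincide at (target 2, guard 3), so the value is 2.

2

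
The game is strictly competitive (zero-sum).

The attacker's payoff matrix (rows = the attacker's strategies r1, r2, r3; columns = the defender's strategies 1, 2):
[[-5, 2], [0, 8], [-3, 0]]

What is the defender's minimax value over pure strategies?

The worst case (largest entry) in each column is 1: 0, 2: 8.
The best (smallest) of these is 0.

0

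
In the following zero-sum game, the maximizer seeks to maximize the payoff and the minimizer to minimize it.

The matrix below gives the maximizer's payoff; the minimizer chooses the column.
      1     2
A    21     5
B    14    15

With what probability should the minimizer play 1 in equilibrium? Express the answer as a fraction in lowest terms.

Row minima are 5 and 14, so the maximizer's maximin is 14; column maxima are 21 and 15, so the minimizer's minimax is 15. These differ, so the equilibrium is in mixed strategies.
Let the minimizer play 1 with probability q. The maximizer is indifferent when 21q + 5(1−q) = 14q + 15(1−q), giving q = 10/17.

10/17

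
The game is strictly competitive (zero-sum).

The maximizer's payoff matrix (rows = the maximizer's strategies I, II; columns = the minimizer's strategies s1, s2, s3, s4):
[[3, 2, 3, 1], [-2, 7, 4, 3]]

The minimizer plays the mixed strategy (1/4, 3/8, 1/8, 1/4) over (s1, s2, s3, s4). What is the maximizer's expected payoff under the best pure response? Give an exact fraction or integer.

I: (3)·(1/4) + (2)·(3/8) + (3)·(1/8) + (1)·(1/4) = 17/8.
II: (-2)·(1/4) + (7)·(3/8) + (4)·(1/8) + (3)·(1/4) = 27/8.
The best pure response is II with expected payoff 27/8.

27/8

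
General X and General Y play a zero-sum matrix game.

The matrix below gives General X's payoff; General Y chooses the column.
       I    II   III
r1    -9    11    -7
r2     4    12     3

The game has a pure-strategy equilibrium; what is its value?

Row minima: -9, 3 → General X's maximin is 3.
Column maxima: 4, 12, 3 → General Y's minimax is 3.
They coincide at (r2, III), so the value is 3.

3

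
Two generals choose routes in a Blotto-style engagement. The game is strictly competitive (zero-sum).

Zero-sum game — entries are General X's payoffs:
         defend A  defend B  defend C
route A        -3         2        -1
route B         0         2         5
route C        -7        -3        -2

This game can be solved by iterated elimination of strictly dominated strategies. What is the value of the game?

0

Column defend C is strictly dominated by defend A for General Y (-3<-1, 0<5, -7<-2); eliminate defend C.
Row route C is strictly dominated by row route A (-3>-7, 2>-3); eliminate route C.
Column defend B is strictly dominated by defend A for General Y (-3<2, 0<2); eliminate defend B.
Row route A is strictly dominated by row route B (0>-3); eliminate route A.
Only (route B, defend A) remains, with payoff 0.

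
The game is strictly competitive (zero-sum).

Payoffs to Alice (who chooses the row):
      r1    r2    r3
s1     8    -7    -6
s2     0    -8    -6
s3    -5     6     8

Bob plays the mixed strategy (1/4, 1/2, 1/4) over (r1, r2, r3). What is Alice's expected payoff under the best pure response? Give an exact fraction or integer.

15/4

s1: (8)·(1/4) + (-7)·(1/2) + (-6)·(1/4) = -3.
s2: (0)·(1/4) + (-8)·(1/2) + (-6)·(1/4) = -11/2.
s3: (-5)·(1/4) + (6)·(1/2) + (8)·(1/4) = 15/4.
The best pure response is s3 with expected payoff 15/4.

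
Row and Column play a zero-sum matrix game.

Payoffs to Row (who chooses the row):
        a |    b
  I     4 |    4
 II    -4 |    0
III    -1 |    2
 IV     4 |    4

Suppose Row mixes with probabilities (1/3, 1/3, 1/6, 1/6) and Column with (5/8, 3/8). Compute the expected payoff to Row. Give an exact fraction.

19/16

Against (5/8, 3/8), each row's expected payoff is I: 4; II: -5/2; III: 1/8; IV: 4.
Taking the (1/3, 1/3, 1/6, 1/6)-weighted average: (1/3)·(4) + (1/3)·(-5/2) + (1/6)·(1/8) + (1/6)·(4) = 19/16.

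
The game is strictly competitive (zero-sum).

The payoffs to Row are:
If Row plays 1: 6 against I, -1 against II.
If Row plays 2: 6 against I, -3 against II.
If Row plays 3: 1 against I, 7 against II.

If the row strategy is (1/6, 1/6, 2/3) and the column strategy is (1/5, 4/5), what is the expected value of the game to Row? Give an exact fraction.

Against (1/5, 4/5), each row's expected payoff is 1: 2/5; 2: -6/5; 3: 29/5.
Taking the (1/6, 1/6, 2/3)-weighted average: (1/6)·(2/5) + (1/6)·(-6/5) + (2/3)·(29/5) = 56/15.

56/15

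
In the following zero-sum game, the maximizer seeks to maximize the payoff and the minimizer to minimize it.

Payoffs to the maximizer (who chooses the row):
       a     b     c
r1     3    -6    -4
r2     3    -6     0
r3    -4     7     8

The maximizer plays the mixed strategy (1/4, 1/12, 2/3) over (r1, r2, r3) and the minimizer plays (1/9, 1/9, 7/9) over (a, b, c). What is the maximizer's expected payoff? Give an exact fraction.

94/27

Against (1/9, 1/9, 7/9), each row's expected payoff is r1: -31/9; r2: -1/3; r3: 59/9.
Taking the (1/4, 1/12, 2/3)-weighted average: (1/4)·(-31/9) + (1/12)·(-1/3) + (2/3)·(59/9) = 94/27.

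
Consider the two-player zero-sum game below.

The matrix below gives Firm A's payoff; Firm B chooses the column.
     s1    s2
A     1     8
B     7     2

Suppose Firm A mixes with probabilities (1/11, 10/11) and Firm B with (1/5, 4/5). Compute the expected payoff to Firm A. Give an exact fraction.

183/55

Against (1/5, 4/5), each row's expected payoff is A: 33/5; B: 3.
Taking the (1/11, 10/11)-weighted average: (1/11)·(33/5) + (10/11)·(3) = 183/55.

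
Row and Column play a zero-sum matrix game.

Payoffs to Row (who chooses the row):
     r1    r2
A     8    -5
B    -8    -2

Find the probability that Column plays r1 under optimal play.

Row minima are -5 and -8, so Row's maximin is -5; column maxima are 8 and -2, so Column's minimax is -2. These differ, so the equilibrium is in mixed strategies.
Let Column play r1 with probability q. Row is indifferent when 8q − 5(1−q) = −8q − 2(1−q), giving q = 3/19.

3/19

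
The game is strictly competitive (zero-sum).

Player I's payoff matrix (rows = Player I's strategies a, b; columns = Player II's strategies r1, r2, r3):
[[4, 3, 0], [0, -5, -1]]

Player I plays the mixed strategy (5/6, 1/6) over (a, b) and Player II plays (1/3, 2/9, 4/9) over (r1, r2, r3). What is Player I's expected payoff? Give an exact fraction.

38/27

Against (1/3, 2/9, 4/9), each row's expected payoff is a: 2; b: -14/9.
Taking the (5/6, 1/6)-weighted average: (5/6)·(2) + (1/6)·(-14/9) = 38/27.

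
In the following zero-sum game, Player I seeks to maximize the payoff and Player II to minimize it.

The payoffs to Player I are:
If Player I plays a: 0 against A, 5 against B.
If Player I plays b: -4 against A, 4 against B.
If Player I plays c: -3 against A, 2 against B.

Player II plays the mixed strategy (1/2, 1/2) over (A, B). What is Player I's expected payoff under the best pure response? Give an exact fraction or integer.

a: (0)·(1/2) + (5)·(1/2) = 5/2.
b: (-4)·(1/2) + (4)·(1/2) = 0.
c: (-3)·(1/2) + (2)·(1/2) = -1/2.
The best pure response is a with expected payoff 5/2.

5/2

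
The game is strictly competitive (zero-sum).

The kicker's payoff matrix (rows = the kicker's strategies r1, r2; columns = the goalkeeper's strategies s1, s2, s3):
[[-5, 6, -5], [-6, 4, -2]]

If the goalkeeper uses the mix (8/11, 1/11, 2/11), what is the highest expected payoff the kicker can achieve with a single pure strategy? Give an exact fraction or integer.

-4

r1: (-5)·(8/11) + (6)·(1/11) + (-5)·(2/11) = -4.
r2: (-6)·(8/11) + (4)·(1/11) + (-2)·(2/11) = -48/11.
The best pure response is r1 with expected payoff -4.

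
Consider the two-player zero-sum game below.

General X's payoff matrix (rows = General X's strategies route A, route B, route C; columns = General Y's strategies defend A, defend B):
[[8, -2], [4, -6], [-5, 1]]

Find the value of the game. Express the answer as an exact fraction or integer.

Row route B is strictly dominated by row route A, so General X never plays it.
The remaining 2×2 game on (route A, route C) × (defend A, defend B) has no saddle point. Let General X play route A with probability p; indifference gives 8p − 5(1−p) = −2p + (1−p), so p = 3/8.
Similarly General Y's optimal q on defend A is 3/16, and the value is 8·(3/16) + (-2)·(13/16) = -1/8.

-1/8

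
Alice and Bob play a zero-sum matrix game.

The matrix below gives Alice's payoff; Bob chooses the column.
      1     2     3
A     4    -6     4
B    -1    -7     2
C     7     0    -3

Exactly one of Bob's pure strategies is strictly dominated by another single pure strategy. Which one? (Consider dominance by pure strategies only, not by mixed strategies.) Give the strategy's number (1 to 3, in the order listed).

1

Bob prefers columns that give Alice less. Compare 1 with 2: -6 < 4, -7 < -1, 0 < 7.
So 2 strictly dominates 1 for Bob; 1 is strictly dominated.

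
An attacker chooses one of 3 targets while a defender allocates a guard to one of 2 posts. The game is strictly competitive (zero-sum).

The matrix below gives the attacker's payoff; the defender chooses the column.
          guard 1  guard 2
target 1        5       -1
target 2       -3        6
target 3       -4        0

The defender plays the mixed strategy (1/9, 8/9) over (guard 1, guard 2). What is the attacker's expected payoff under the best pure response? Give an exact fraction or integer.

5

target 1: (5)·(1/9) + (-1)·(8/9) = -1/3.
target 2: (-3)·(1/9) + (6)·(8/9) = 5.
target 3: (-4)·(1/9) + (0)·(8/9) = -4/9.
The best pure response is target 2 with expected payoff 5.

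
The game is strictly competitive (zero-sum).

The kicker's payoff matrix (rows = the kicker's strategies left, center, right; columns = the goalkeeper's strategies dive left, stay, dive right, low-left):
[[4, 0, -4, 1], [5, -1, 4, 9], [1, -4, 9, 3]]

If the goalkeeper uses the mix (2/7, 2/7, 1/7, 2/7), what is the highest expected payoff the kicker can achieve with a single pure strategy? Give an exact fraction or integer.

30/7

left: (4)·(2/7) + (0)·(2/7) + (-4)·(1/7) + (1)·(2/7) = 6/7.
center: (5)·(2/7) + (-1)·(2/7) + (4)·(1/7) + (9)·(2/7) = 30/7.
right: (1)·(2/7) + (-4)·(2/7) + (9)·(1/7) + (3)·(2/7) = 9/7.
The best pure response is center with expected payoff 30/7.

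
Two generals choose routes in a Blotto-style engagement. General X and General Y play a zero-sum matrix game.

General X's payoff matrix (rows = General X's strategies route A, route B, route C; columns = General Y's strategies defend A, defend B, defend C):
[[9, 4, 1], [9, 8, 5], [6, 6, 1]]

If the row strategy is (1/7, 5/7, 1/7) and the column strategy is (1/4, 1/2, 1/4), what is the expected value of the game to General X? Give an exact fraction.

187/28

Against (1/4, 1/2, 1/4), each row's expected payoff is route A: 9/2; route B: 15/2; route C: 19/4.
Taking the (1/7, 5/7, 1/7)-weighted average: (1/7)·(9/2) + (5/7)·(15/2) + (1/7)·(19/4) = 187/28.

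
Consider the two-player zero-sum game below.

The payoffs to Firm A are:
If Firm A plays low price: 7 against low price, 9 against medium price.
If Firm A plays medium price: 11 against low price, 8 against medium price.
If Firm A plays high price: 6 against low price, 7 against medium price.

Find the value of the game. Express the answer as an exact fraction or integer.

Row high price is strictly dominated by row low price, so Firm A never plays it.
The remaining 2×2 game on (low price, medium price) × (low price, medium price) has no saddle point. Let Firm A play low price with probability p; indifference gives 7p + 11(1−p) = 9p + 8(1−p), so p = 3/5.
Similarly Firm B's optimal q on low price is 1/5, and the value is 7·(1/5) + (9)·(4/5) = 43/5.

43/5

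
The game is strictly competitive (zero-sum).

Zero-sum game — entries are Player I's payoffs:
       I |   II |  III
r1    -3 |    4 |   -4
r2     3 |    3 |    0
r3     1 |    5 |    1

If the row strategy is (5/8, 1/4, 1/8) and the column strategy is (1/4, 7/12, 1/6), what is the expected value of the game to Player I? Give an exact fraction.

Against (1/4, 7/12, 1/6), each row's expected payoff is r1: 11/12; r2: 5/2; r3: 10/3.
Taking the (5/8, 1/4, 1/8)-weighted average: (5/8)·(11/12) + (1/4)·(5/2) + (1/8)·(10/3) = 155/96.

155/96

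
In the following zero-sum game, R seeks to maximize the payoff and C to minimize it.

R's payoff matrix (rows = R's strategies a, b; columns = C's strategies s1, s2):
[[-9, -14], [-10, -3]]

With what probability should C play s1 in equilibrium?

11/12

Row minima are -14 and -10, so R's maximin is -10; column maxima are -9 and -3, so C's minimax is -9. These differ, so the equilibrium is in mixed strategies.
Let C play s1 with probability q. R is indifferent when −9q − 14(1−q) = −10q − 3(1−q), giving q = 11/12.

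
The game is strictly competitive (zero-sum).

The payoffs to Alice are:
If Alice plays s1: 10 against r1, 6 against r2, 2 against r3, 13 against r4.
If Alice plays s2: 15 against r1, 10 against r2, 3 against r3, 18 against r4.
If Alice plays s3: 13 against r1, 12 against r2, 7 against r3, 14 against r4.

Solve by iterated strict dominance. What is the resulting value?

7

Row s1 is strictly dominated by row s2 (15>10, 10>6, 3>2, 18>13); eliminate s1.
Column r1 is strictly dominated by r2 for Bob (10<15, 12<13); eliminate r1.
Column r2 is strictly dominated by r3 for Bob (3<10, 7<12); eliminate r2.
Column r4 is strictly dominated by r3 for Bob (3<18, 7<14); eliminate r4.
Row s2 is strictly dominated by row s3 (7>3); eliminate s2.
Only (s3, r3) remains, with payoff 7.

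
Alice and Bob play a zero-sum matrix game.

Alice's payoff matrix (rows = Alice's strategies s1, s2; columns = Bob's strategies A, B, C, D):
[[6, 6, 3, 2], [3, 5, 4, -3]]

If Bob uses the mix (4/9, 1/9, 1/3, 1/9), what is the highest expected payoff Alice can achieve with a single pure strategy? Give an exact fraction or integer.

41/9

s1: (6)·(4/9) + (6)·(1/9) + (3)·(1/3) + (2)·(1/9) = 41/9.
s2: (3)·(4/9) + (5)·(1/9) + (4)·(1/3) + (-3)·(1/9) = 26/9.
The best pure response is s1 with expected payoff 41/9.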